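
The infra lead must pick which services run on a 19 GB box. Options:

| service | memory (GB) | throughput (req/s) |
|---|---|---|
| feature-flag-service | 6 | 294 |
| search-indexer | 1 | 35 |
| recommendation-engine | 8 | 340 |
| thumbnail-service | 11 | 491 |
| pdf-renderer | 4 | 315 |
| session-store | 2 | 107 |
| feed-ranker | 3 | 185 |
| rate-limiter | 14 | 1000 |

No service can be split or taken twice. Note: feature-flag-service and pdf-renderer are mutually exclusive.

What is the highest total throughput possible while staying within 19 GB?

By throughput per GB: pdf-renderer 78.75, rate-limiter 71.43, feed-ranker 61.67, session-store 53.50 lead.
The ratio ordering already packs tightly: search-indexer + pdf-renderer + rate-limiter, 19 GB, 1350.
An exhaustive check of the 256 subsets confirms 1350.

1350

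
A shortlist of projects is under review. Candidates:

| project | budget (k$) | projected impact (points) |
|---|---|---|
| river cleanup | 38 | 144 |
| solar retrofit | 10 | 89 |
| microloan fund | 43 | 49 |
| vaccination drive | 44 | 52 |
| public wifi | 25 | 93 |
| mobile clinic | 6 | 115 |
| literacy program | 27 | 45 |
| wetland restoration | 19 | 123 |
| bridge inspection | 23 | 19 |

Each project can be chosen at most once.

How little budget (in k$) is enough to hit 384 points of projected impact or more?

Need the lightest bundle worth ≥ 384.
solar retrofit + public wifi + mobile clinic + wetland restoration: 420 projected impact at 60 k$.
No combination under 60 k$ hits 384.

60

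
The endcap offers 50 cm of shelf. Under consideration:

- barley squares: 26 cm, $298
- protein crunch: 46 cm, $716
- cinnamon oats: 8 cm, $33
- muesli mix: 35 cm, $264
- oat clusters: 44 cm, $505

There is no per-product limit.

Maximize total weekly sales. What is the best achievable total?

The ratio ordering already packs tightly: protein crunch, 46 cm, 716.
Nothing else within 50 cm beats 716.

716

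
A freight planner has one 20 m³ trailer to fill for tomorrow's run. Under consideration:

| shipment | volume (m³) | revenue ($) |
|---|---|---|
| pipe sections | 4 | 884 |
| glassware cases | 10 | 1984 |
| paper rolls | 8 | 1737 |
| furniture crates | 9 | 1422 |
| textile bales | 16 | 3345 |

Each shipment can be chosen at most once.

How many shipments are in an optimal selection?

Optimal total is 4229.
pipe sections + textile bales hits 4229 at 20 m³.
Every optimal selection uses 2 shipments.

2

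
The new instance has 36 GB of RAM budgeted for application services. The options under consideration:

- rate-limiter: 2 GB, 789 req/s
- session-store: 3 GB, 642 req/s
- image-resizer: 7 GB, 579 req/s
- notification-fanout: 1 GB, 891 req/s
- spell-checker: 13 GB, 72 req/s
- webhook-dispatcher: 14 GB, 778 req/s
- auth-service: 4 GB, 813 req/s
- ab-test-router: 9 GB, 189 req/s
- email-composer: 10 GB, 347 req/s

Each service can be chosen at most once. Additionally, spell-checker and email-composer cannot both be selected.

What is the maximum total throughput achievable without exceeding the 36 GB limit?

4492

The ratio ordering already packs tightly: rate-limiter + session-store + image-resizer + notification-fanout + webhook-dispatcher + auth-service, 31 GB, 4492.
Nothing else feasible within 36 GB beats 4492.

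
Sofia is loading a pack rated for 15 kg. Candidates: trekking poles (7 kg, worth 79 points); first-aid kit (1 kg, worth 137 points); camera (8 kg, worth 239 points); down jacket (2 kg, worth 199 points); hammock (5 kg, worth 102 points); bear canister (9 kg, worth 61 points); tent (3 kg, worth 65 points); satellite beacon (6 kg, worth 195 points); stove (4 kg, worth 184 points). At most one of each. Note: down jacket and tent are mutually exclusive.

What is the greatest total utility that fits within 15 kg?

759

Ranking by ratio (utility/kg): first-aid kit 137.00, down jacket 99.50, stove 46.00, satellite beacon 32.50.
Taking the top-ratio items first gives first-aid kit + down jacket + satellite beacon + stove for 715 (13 kg).
The 6 kg tied up in satellite beacon is better spent on camera — total rises to 759 (15 kg).
Every other selection either busts 15 kg or breaks a pairing rule or fails to beat 759.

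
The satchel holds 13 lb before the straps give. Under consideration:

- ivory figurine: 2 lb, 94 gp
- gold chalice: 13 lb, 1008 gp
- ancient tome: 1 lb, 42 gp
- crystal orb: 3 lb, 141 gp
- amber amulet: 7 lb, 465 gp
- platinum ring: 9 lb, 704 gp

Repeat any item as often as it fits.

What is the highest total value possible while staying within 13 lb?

1008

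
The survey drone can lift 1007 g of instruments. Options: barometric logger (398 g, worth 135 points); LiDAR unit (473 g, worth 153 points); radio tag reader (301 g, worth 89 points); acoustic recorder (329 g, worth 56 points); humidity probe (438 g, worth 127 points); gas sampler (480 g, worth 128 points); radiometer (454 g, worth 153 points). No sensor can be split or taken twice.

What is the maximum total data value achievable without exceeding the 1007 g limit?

Filling by ratio: barometric logger + radiometer for 288, with 155 g left unused.
Replace barometric logger with LiDAR unit: the trade gains 18 net, giving 306 at 927 g.

306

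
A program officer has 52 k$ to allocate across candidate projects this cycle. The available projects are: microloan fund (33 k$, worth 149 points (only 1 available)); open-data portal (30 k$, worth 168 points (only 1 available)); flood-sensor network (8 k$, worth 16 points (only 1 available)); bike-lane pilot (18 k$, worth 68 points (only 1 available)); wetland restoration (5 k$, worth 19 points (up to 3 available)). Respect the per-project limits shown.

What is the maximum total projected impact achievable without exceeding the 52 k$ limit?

The ratio heuristic lands on open-data portal + 3×wetland restoration (225) but leaves 7 k$ idle.
Dropping 3×wetland restoration frees 15 k$; slotting in bike-lane pilot (18 k$) lifts the total to 236 at 48 k$.

236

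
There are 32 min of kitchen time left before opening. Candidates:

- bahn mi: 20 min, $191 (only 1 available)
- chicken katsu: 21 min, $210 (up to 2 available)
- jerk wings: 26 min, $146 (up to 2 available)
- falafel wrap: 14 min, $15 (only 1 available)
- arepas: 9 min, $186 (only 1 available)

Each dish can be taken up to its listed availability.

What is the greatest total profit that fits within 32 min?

Taking chicken katsu + arepas: 30 min used, 396 in profit.
No other feasible combination exceeds 396.

396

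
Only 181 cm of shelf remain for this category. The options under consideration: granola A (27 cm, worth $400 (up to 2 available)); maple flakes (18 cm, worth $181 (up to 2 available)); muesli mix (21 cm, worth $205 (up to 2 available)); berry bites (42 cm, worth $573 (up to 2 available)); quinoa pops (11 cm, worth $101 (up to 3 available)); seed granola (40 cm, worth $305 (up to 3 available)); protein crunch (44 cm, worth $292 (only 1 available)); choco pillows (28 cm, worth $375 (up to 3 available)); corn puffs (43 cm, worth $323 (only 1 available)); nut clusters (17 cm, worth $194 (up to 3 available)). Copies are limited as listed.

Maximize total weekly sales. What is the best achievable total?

2498

Taking the top-ratio products first gives 2×granola A + 2×berry bites + quinoa pops + choco pillows for 2422 (177 cm).
The 53 cm tied up in berry bites and quinoa pops is better spent on 2×choco pillows — total rises to 2498 (180 cm).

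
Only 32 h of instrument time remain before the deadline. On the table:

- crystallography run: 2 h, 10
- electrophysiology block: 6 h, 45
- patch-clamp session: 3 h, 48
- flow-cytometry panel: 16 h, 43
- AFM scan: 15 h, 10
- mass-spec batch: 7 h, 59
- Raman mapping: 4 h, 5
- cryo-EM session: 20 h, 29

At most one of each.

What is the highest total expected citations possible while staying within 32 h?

Greedy by ratio would take crystallography run + electrophysiology block + patch-clamp session + mass-spec batch + Raman mapping: 22 h used, total 167.
Dropping crystallography run and Raman mapping frees 6 h; slotting in flow-cytometry panel (16 h) lifts the total to 195 at 32 h.

195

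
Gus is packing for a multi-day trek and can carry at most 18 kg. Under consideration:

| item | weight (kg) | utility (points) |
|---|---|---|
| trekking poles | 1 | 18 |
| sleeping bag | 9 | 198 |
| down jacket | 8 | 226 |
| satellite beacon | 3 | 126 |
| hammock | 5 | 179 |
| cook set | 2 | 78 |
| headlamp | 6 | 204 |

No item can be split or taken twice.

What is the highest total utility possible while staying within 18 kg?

609

Taking the top-ratio items first gives trekking poles + satellite beacon + hammock + cook set + headlamp for 605 (17 kg).
Dropping trekking poles and headlamp frees 7 kg; slotting in down jacket (8 kg) lifts the total to 609 at 18 kg.
Next best is trekking poles + satellite beacon + hammock + cook set + headlamp at 605 (17 kg) — short by 4.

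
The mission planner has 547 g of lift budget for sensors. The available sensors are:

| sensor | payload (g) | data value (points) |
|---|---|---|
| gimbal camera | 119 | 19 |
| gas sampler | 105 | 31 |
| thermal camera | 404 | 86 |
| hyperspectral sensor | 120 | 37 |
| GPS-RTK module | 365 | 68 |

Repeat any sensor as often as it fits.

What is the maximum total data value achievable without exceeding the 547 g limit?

161

By data value per g: hyperspectral sensor 0.31, gas sampler 0.30, thermal camera 0.21, GPS-RTK module 0.19 lead.
Taking the top-ratio sensors first gives 4×hyperspectral sensor for 148 (480 g).
Replace 3×hyperspectral sensor with 4×gas sampler: the trade gains 13 net, giving 161 at 540 g.
That's the maximum — no swap from here does better than 161.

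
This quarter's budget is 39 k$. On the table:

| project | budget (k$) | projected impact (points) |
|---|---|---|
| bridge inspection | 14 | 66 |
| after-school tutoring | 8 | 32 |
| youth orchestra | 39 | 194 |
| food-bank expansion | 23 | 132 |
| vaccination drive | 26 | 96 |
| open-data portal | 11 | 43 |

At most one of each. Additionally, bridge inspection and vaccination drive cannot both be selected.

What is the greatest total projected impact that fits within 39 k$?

198

The ratio ordering already packs tightly: bridge inspection + food-bank expansion, 37 k$, 198.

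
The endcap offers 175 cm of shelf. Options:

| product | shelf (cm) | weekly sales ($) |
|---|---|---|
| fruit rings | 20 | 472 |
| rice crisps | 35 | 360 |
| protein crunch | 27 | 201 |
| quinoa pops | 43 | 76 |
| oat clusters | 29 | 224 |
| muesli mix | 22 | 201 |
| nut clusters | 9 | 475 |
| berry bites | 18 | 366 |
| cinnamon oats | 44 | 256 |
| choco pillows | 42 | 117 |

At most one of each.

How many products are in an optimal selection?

Optimal total is 2331.
For example fruit rings + rice crisps + protein crunch + muesli mix + nut clusters + berry bites + cinnamon oats achieves it, using 175 cm.
Every optimal selection uses 7 products.

7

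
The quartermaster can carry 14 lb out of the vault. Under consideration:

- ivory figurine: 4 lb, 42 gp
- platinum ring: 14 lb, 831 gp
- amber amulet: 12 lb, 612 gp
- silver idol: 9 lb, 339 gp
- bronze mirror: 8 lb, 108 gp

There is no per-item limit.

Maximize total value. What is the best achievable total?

The ratio ordering already packs tightly: platinum ring, 14 lb, 831.
Every other selection either busts 14 lb or fails to beat 831.

831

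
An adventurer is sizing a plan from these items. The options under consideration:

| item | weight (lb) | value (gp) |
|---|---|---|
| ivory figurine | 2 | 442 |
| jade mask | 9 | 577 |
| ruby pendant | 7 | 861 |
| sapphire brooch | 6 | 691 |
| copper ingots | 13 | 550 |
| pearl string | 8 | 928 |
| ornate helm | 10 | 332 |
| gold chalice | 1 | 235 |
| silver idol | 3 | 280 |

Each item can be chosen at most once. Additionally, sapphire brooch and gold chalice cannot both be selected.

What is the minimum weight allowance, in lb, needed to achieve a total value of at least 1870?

14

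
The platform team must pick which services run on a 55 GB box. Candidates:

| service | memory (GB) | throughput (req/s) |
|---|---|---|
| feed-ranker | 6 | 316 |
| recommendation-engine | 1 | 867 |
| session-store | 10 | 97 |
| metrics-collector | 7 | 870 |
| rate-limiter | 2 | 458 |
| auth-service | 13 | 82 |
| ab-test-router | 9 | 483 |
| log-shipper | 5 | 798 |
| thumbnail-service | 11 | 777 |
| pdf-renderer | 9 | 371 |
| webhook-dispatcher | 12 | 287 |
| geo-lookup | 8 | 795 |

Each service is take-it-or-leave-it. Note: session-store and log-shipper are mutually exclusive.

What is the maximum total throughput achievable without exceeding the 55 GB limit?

5419

Ranking by ratio (throughput/GB): recommendation-engine 867.00, rate-limiter 229.00, log-shipper 159.60, metrics-collector 124.29.
A density-first pass picks feed-ranker + recommendation-engine + metrics-collector + rate-limiter + ab-test-router + log-shipper + thumbnail-service + geo-lookup — 5364 at 49 GB.
Dropping feed-ranker frees 6 GB; slotting in pdf-renderer (9 GB) lifts the total to 5419 at 52 GB.
Runner-up feed-ranker + recommendation-engine + metrics-collector + rate-limiter + ab-test-router + log-shipper + thumbnail-service + geo-lookup tops out at 5364.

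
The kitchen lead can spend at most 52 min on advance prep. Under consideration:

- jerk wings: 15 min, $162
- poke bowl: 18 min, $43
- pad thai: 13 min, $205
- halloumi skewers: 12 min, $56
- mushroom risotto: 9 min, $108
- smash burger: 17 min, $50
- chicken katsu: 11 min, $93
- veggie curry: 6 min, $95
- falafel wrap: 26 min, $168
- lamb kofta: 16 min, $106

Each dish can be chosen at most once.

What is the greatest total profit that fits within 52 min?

Jerk wings + pad thai + mushroom risotto + veggie curry uses 43 of the 52 min and totals 570.
Runner-up jerk wings + pad thai + mushroom risotto + chicken katsu tops out at 568.

570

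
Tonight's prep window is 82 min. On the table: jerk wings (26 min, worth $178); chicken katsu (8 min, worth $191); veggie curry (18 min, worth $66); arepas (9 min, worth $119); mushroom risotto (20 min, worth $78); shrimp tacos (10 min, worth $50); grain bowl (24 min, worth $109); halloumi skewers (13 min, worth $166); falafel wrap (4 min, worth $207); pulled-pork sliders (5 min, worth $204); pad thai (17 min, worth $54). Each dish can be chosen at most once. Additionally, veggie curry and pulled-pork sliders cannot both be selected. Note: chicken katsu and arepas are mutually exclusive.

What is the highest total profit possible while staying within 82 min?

Best packing: jerk wings + chicken katsu + grain bowl + halloumi skewers + falafel wrap + pulled-pork sliders — 80 min, 1055 total.
The closest alternative, jerk wings + chicken katsu + mushroom risotto + halloumi skewers + falafel wrap + pulled-pork sliders, reaches only 1024.

1055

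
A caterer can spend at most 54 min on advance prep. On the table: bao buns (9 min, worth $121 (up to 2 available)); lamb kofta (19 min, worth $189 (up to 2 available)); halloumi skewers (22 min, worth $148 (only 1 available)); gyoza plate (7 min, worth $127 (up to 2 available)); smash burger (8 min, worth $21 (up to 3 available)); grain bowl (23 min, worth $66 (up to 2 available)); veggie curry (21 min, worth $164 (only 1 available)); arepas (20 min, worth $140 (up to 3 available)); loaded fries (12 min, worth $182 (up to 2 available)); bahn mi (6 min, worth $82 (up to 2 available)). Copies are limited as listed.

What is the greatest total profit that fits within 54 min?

821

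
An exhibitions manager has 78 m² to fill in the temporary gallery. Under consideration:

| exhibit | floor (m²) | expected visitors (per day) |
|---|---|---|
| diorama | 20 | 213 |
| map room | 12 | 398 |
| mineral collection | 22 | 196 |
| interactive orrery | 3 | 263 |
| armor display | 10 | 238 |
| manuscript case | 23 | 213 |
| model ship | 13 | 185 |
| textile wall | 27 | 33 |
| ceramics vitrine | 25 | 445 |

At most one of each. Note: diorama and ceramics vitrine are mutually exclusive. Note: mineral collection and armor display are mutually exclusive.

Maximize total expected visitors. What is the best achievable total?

1557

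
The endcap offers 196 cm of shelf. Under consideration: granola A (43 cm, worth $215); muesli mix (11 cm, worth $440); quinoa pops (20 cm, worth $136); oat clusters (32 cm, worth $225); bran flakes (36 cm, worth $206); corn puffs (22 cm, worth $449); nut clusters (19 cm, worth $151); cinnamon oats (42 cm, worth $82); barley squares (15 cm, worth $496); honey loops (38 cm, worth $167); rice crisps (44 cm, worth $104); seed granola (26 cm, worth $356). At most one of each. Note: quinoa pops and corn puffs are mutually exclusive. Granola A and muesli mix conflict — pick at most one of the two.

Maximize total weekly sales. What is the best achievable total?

Taking muesli mix + oat clusters + bran flakes + corn puffs + barley squares + honey loops + seed granola: 180 cm used, 2339 in weekly sales.
Next best is muesli mix + oat clusters + bran flakes + corn puffs + nut clusters + barley squares + seed granola at 2323 (161 cm) — short by 16.

2339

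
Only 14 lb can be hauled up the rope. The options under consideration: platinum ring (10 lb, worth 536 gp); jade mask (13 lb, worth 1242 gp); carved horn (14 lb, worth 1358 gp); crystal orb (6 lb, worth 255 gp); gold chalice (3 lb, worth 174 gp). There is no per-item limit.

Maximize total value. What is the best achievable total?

1358

By value per lb: carved horn 97.00, jade mask 95.54, gold chalice 58.00, platinum ring 53.60 lead.
The ratio ordering already packs tightly: carved horn, 14 lb, 1358.
Nothing else within 14 lb beats 1358.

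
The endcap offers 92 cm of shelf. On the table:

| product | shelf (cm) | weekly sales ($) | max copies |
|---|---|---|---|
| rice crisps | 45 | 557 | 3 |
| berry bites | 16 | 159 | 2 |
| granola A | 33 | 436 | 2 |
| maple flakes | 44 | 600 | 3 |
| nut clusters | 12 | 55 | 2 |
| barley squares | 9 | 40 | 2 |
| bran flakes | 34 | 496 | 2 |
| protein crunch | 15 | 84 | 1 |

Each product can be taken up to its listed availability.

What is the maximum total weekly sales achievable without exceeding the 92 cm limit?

1200

Filling by ratio: berry bites + 2×bran flakes for 1151, with 8 cm left unused.
Replace berry bites and 2×bran flakes with 2×maple flakes: the trade gains 49 net, giving 1200 at 88 cm.
Nothing else within 92 cm beats 1200.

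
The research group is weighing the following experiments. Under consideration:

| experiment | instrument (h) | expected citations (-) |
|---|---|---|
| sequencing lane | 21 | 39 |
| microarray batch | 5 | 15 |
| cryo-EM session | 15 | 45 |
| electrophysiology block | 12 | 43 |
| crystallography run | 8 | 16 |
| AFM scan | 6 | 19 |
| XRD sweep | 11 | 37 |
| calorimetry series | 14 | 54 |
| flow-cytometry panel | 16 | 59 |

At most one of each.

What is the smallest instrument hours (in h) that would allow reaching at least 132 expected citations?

Need the lightest bundle worth ≥ 132.
AFM scan + calorimetry series + flow-cytometry panel: 132 expected citations at 36 h.
Any bundle with less than 36 h falls short of 132.

36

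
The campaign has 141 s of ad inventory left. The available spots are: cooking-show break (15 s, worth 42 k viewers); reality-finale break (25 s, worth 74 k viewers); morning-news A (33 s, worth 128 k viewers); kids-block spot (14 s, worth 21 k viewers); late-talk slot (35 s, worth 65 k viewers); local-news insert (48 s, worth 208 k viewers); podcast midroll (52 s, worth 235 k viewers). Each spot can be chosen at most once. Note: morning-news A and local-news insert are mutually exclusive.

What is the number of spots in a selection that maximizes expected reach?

Best achievable expected reach is 559.
cooking-show break + reality-finale break + local-news insert + podcast midroll hits 559 at 140 s.
Any selection reaching 559 contains exactly 4 spots.

4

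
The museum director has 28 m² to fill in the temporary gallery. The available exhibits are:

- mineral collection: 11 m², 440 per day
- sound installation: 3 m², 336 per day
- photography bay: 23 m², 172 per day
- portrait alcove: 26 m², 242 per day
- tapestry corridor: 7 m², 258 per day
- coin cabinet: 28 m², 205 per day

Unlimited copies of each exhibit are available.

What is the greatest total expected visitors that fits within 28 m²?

3024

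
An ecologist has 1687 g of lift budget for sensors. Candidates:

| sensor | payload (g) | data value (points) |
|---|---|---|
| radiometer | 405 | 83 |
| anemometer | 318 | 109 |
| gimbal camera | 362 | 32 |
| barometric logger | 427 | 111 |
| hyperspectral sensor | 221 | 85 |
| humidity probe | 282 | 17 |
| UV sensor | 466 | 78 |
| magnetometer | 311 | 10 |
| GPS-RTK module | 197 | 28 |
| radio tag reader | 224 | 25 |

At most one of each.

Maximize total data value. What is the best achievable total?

416

The ratio ordering already packs tightly: radiometer + anemometer + barometric logger + hyperspectral sensor + GPS-RTK module, 1568 g, 416.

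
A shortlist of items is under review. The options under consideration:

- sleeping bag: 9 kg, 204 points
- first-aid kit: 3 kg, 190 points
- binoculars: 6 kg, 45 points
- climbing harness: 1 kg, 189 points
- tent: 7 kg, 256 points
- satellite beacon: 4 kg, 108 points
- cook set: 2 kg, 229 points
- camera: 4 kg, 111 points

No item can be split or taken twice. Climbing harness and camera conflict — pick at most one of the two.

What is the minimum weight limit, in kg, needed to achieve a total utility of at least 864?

Minimise kg subject to total utility ≥ 864.
Taking first-aid kit + climbing harness + tent + cook set gives 864 (≥ 864) for 13 kg.
Any bundle with less than 13 kg falls short of 864.

13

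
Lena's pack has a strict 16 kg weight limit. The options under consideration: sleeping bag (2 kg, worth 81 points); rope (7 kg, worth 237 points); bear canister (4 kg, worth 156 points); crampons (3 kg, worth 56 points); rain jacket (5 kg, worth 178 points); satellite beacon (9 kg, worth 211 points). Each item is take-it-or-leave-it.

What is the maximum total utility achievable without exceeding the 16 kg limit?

571

Filling by ratio: sleeping bag + bear canister + crampons + rain jacket for 471, with 2 kg left unused.
The 5 kg tied up in sleeping bag and crampons is better spent on rope — total rises to 571 (16 kg).
Nothing else within 16 kg beats 571.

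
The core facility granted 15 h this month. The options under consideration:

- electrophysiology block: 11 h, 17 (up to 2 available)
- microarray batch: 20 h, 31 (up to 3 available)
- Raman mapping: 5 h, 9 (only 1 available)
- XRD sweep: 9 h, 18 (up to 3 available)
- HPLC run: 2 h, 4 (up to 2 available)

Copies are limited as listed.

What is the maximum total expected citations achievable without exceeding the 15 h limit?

27

A density-first pass picks XRD sweep + 2×HPLC run — 26 at 13 h.
Dropping 2×HPLC run frees 4 h; slotting in Raman mapping (5 h) lifts the total to 27 at 14 h.
Every other selection either busts 15 h or exceeds an availability limit or fails to beat 27.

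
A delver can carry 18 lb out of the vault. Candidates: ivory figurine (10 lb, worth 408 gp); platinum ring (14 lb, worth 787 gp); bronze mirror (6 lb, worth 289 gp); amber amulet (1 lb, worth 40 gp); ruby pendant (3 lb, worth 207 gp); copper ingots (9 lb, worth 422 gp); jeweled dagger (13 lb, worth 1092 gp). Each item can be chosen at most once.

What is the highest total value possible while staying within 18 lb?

1339

By value per lb: jeweled dagger 84.00, ruby pendant 69.00, platinum ring 56.21, bronze mirror 48.17 lead.
Best packing: amber amulet + ruby pendant + jeweled dagger — 17 lb, 1339 total.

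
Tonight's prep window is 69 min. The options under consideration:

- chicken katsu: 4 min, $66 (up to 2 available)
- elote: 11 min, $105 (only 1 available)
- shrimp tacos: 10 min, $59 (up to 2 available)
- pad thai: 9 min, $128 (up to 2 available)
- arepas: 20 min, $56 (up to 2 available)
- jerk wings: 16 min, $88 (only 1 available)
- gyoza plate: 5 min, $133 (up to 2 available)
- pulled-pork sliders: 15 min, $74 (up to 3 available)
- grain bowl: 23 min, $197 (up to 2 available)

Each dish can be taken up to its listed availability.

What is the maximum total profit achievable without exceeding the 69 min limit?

The ratio heuristic lands on 2×chicken katsu + elote + 2×shrimp tacos + 2×pad thai + 2×gyoza plate (877) but leaves 2 min idle.
The 21 min tied up in elote and shrimp tacos is better spent on grain bowl — total rises to 910 (69 min).
That's the maximum — no swap from here does better than 910.

910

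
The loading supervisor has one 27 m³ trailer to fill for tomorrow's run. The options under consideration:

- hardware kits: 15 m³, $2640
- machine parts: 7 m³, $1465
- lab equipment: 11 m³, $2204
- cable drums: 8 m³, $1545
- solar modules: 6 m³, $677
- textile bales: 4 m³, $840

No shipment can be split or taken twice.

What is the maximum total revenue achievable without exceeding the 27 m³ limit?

5214

By revenue per m³: textile bales 210.00, machine parts 209.29, lab equipment 200.36, cable drums 193.12 lead.
Filling by ratio: machine parts + lab equipment + textile bales for 4509, with 5 m³ left unused.
Replace textile bales with cable drums: the trade gains 705 net, giving 5214 at 26 m³.
Runner-up hardware kits + cable drums + textile bales tops out at 5025.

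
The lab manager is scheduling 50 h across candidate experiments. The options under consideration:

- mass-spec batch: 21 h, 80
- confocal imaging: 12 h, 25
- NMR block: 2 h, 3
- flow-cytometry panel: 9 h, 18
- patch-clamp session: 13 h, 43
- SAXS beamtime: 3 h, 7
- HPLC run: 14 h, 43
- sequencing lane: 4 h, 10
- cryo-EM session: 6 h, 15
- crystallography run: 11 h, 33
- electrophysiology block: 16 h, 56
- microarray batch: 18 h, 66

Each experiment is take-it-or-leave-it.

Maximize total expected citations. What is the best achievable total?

179

Best packing: mass-spec batch + patch-clamp session + electrophysiology block — 50 h, 179 total.
Mass-spec batch + crystallography run + microarray batch matches that 179 at 50 h; no feasible combination exceeds it.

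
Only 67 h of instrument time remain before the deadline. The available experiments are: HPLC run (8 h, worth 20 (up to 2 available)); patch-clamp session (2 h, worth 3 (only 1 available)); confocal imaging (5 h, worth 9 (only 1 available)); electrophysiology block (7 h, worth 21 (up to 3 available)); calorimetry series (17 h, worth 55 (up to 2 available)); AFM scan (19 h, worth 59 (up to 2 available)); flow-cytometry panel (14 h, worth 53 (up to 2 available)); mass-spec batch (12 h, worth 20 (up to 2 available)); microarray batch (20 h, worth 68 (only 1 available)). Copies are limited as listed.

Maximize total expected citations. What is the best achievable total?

233

Taking the top-ratio experiments first gives patch-clamp session + calorimetry series + 2×flow-cytometry panel + microarray batch for 232 (67 h).
Replace patch-clamp session and calorimetry series with AFM scan: the trade gains 1 net, giving 233 at 67 h.
No other feasible combination exceeds 233.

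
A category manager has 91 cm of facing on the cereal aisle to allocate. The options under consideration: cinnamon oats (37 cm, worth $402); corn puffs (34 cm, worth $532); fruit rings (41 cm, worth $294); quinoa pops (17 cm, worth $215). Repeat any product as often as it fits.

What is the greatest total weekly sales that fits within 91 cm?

1279

Best packing: 2×corn puffs + quinoa pops — 85 cm, 1279 total.
Nothing else within 91 cm beats 1279.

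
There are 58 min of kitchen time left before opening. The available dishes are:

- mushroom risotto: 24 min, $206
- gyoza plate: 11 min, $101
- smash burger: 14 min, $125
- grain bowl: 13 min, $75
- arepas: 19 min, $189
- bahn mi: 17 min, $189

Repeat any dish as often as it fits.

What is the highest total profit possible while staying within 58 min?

A density-first pass picks 3×bahn mi — 567 at 51 min.
Replace bahn mi with mushroom risotto: the trade gains 17 net, giving 584 at 58 min.
Nothing else within 58 min beats 584.

584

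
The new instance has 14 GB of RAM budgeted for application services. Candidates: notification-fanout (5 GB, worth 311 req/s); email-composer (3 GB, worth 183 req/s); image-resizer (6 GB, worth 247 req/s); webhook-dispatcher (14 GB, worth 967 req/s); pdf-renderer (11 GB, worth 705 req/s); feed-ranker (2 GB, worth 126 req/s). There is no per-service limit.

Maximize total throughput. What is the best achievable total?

967

Best packing: webhook-dispatcher — 14 GB, 967 total.
That's the maximum — no swap from here does better than 967.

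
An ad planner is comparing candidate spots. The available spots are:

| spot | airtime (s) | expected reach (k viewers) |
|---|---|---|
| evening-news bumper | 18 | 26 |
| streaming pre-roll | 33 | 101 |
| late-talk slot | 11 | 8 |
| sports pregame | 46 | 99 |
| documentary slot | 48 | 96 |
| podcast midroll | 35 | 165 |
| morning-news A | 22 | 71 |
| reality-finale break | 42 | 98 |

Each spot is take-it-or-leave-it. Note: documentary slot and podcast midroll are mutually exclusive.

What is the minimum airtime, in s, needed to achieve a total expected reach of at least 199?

57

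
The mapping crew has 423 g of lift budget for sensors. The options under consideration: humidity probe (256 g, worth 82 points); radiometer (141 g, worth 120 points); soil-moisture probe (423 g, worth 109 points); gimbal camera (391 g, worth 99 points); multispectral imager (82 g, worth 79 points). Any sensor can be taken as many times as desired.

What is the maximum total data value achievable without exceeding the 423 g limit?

Best packing: 5×multispectral imager — 410 g, 395 total.
No other feasible combination exceeds 395.

395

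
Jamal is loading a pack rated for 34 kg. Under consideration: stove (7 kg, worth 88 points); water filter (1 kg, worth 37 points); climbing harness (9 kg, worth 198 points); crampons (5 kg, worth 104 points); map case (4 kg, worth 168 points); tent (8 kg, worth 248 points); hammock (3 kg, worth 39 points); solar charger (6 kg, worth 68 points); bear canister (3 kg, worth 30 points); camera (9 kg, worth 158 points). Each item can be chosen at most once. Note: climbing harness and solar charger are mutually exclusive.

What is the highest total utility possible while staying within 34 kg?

848

Filling by ratio: water filter + climbing harness + crampons + map case + tent + hammock + bear canister for 824, with 1 kg left unused.
Replace crampons and bear canister with camera: the trade gains 24 net, giving 848 at 34 kg.
Runner-up stove + water filter + climbing harness + crampons + map case + tent tops out at 843.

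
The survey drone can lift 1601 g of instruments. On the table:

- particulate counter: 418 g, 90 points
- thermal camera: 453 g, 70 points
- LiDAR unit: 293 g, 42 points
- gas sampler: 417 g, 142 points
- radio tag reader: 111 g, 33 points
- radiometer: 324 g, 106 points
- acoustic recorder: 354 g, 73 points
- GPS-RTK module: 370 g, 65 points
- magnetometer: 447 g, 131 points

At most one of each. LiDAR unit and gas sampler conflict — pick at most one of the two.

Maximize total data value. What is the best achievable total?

452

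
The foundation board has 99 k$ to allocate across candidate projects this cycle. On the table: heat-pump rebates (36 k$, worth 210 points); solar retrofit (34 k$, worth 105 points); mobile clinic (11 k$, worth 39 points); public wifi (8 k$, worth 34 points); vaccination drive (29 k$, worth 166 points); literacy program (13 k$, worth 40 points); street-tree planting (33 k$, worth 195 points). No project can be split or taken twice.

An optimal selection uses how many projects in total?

3

Optimal total is 571.
For example heat-pump rebates + vaccination drive + street-tree planting achieves it, using 98 k$.
All optima have 3 projects.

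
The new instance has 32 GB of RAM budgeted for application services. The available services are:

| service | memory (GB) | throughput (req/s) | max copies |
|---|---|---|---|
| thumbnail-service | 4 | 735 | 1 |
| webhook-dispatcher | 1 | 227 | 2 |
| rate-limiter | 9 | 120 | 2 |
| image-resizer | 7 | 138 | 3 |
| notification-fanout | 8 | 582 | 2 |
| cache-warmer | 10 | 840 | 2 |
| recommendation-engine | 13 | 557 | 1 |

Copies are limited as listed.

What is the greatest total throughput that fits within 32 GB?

Density check — webhook-dispatcher 227.00, thumbnail-service 183.75, cache-warmer 84.00 are the best per GB.
Greedy by ratio would take thumbnail-service + 2×webhook-dispatcher + 2×cache-warmer: 26 GB used, total 2869.
Replace cache-warmer with 2×notification-fanout: the trade gains 324 net, giving 3193 at 32 GB.
That's the maximum — no swap from here does better than 3193.

3193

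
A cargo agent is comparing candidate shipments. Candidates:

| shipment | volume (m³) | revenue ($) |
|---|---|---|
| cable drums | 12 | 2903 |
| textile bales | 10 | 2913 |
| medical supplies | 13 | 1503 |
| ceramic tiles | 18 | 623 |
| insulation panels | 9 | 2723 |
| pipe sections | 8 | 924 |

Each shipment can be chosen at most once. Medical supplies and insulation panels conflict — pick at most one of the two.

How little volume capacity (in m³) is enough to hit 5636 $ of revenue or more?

Need the lightest bundle worth ≥ 5636.
Taking textile bales + insulation panels gives 5636 (≥ 5636) for 19 m³.
No combination under 19 m³ hits 5636.

19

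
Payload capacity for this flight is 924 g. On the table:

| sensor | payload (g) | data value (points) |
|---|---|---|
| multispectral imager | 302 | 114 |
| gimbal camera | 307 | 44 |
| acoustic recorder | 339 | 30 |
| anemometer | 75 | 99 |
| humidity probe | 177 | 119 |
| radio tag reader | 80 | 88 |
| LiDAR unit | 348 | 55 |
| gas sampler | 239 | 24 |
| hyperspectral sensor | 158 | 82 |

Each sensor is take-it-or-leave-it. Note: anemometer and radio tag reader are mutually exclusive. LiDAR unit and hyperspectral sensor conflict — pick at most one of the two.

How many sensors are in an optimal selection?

4

Optimal total is 414.
For example multispectral imager + anemometer + humidity probe + hyperspectral sensor achieves it, using 712 g.
All optima have 4 sensors.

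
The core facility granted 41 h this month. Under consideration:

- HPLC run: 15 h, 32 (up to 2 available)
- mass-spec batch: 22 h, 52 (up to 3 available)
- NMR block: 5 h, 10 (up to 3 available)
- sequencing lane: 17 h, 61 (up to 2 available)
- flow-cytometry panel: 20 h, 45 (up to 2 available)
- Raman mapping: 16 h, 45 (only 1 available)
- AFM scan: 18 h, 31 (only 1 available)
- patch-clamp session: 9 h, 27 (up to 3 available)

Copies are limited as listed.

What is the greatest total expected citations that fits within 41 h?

132

Density check — sequencing lane 3.59, patch-clamp session 3.00, Raman mapping 2.81, mass-spec batch 2.36 are the best per h.
NMR block + 2×sequencing lane uses 39 of the 41 h and totals 132.
No other feasible combination exceeds 132.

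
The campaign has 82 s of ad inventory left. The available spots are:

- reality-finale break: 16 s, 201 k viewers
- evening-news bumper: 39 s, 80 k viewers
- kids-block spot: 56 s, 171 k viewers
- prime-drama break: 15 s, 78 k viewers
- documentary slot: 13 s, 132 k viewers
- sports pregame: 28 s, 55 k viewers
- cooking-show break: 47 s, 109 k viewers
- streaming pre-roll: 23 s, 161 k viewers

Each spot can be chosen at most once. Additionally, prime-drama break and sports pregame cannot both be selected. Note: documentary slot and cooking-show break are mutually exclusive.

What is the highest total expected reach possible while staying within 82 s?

572

Reality-finale break + prime-drama break + documentary slot + streaming pre-roll uses 67 of the 82 s and totals 572.
The spare 15 s is too small for any remaining spot, and no feasible exchange beats 572.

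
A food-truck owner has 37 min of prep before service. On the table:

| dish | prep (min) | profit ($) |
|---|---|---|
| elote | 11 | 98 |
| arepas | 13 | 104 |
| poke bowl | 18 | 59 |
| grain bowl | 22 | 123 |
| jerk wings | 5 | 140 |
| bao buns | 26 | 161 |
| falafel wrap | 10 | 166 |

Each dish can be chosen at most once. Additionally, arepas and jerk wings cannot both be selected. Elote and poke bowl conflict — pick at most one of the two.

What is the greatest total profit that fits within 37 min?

429

Taking the top-ratio dishes first gives elote + jerk wings + falafel wrap for 404 (26 min).
Dropping elote frees 11 min; slotting in grain bowl (22 min) lifts the total to 429 at 37 min.
That's the maximum — no feasible swap from here does better than 429.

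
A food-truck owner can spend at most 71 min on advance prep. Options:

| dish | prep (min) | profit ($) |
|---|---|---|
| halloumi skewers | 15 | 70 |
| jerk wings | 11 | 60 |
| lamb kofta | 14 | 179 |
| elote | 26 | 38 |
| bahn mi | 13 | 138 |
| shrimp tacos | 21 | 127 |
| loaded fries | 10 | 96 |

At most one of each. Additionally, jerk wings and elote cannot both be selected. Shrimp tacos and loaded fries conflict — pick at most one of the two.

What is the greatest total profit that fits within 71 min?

543

Best packing: halloumi skewers + jerk wings + lamb kofta + bahn mi + loaded fries — 63 min, 543 total.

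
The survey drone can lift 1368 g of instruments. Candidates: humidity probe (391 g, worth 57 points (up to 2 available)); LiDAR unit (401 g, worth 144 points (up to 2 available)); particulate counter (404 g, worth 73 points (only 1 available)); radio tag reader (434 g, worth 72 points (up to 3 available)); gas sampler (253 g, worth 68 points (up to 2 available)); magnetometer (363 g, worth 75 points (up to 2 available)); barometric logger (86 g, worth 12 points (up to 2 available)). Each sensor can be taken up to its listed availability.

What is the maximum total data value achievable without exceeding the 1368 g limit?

Density check — LiDAR unit 0.36, gas sampler 0.27, magnetometer 0.21, particulate counter 0.18 are the best per g.
The ratio ordering already packs tightly: 2×LiDAR unit + 2×gas sampler, 1308 g, 424.

424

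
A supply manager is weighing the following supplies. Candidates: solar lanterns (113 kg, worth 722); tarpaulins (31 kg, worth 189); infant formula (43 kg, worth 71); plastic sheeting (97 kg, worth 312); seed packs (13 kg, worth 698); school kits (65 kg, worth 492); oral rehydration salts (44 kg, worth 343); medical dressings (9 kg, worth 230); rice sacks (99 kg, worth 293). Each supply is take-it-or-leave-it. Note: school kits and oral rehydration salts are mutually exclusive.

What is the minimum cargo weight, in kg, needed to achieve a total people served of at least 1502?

Look for the lowest-cargo combination reaching 1502.
tarpaulins + seed packs + school kits + medical dressings reaches 1609 using 118 kg.
Below 118 kg the best achievable stays under 1502.

118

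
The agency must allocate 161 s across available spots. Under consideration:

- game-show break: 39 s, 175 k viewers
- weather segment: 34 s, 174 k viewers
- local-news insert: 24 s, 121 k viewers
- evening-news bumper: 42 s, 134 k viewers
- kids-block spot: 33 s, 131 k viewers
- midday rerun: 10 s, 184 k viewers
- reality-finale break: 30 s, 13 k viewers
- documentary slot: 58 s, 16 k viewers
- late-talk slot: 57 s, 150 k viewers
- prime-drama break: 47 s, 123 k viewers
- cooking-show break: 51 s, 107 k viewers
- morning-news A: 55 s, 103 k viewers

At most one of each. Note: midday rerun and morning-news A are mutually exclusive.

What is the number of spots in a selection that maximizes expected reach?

5

The maximum expected reach within 161 s is 798.
For example game-show break + weather segment + evening-news bumper + kids-block spot + midday rerun achieves it, using 158 s.
Any selection reaching 798 contains exactly 5 spots.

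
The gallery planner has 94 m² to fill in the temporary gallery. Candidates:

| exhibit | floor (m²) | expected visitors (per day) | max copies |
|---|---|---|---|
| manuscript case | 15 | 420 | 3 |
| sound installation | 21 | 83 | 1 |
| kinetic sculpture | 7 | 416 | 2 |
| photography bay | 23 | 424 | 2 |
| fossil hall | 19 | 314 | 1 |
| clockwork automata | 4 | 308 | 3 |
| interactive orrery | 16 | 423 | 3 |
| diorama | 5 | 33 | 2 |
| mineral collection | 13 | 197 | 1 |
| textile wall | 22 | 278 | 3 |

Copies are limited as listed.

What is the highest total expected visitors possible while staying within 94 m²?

3478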